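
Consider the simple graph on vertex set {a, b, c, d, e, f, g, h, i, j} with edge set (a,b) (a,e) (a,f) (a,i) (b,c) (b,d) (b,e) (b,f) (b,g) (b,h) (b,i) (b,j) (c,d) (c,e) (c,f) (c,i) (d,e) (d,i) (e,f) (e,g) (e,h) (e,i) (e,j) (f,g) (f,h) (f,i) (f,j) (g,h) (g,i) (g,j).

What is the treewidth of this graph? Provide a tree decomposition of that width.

Every bag has size at most 5, so the width is 5 − 1 = 4 and tw(G) ≤ 4. For the lower bound, the 5 vertices {b, c, d, e, i} are pairwise adjacent, and any tree decomposition puts a clique entirely inside one bag — forcing width ≥ 4. Therefore the treewidth is 4.

Treewidth 4.
Bags: B1 = {b, e, f, g, j}  B2 = {b, e, f, g, h}  B3 = {b, e, f, g, i}  B4 = {a, b, e, f, i}  B5 = {b, c, e, f, i}  B6 = {b, c, d, e, i}
Tree: B1–B2, B2–B3, B3–B4, B4–B5, B5–B6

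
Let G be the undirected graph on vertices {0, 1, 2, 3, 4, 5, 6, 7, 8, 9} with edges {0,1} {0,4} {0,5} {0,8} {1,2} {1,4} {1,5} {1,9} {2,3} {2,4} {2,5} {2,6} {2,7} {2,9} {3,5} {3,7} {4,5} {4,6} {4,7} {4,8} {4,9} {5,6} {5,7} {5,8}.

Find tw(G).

3

A width-3 tree decomposition is:
Bags: B1 = {0, 1, 4, 5}  B2 = {1, 2, 4, 5}  B3 = {2, 4, 5, 7}  B4 = {1, 2, 4, 9}  B5 = {2, 3, 5, 7}  B6 = {2, 4, 5, 6}  B7 = {0, 4, 5, 8}
Tree: B1–B2, B2–B3, B2–B4, B3–B5, B3–B6, B1–B7
Every bag has size at most 4, so the width is 4 − 1 = 3 and tw(G) ≤ 3. For the lower bound, the 4 vertices {2, 3, 5, 7} are pairwise adjacent, and any tree decomposition puts a clique entirely inside one bag — forcing width ≥ 3. Combining the bounds, tw(G) = 3.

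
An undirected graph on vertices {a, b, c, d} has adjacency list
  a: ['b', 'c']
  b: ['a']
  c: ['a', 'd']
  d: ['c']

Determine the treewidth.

1

A width-1 tree decomposition is:
Bags: B1 = {c, d}  B2 = {a, c}  B3 = {a, b}
Tree: B1–B2, B2–B3
Each bag holds 2 vertices, so the decomposition has width 1, which upper-bounds the treewidth. G has an edge, so its treewidth is at least 1. Therefore the treewidth is 1.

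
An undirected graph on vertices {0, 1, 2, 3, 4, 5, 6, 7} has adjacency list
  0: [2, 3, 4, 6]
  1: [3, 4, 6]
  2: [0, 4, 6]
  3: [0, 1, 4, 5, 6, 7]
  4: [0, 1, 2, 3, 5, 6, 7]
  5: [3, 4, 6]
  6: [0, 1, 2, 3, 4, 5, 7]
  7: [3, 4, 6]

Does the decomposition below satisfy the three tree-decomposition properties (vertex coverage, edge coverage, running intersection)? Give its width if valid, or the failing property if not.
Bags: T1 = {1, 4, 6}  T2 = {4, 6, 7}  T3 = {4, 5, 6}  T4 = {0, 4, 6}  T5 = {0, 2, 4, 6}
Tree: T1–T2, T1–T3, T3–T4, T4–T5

A tree decomposition must satisfy three properties: every vertex lies in some bag; for every edge, both endpoints lie together in some bag; and for every vertex, the bags containing it form a connected subtree. Here vertex 3 appears in no bag, so the decomposition is invalid.

No — vertex 3 appears in no bag.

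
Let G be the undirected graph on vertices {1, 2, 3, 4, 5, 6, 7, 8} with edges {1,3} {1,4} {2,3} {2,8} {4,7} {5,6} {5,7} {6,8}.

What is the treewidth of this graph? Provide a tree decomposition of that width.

Each bag holds 3 vertices, so the decomposition has width 2, which upper-bounds the treewidth. The edges 5–7–4–1–3–2–8–6–5 form a cycle, so G is not a tree and its treewidth is at least 2. Therefore the treewidth is 2.

Treewidth 2.
One such decomposition:
Bags: B1 = {4, 5, 7}  B2 = {1, 4, 5}  B3 = {1, 3, 5}  B4 = {2, 3, 5}  B5 = {2, 5, 8}  B6 = {5, 6, 8}
Tree: B1–B2, B2–B3, B3–B4, B4–B5, B5–B6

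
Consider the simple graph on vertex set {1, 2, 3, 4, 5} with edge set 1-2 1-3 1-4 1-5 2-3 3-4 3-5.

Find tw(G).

A width-2 tree decomposition is:
Bags: B1 = {1, 3, 5}  B2 = {1, 2, 3}  B3 = {1, 3, 4}
Tree: B1–B2, B2–B3
Every bag has size at most 3, so the width is 3 − 1 = 2 and tw(G) ≤ 2. For the lower bound, the 3 vertices {1, 2, 3} are pairwise adjacent, and any tree decomposition puts a clique entirely inside one bag — forcing width ≥ 2. Hence tw(G) = 2 exactly.

2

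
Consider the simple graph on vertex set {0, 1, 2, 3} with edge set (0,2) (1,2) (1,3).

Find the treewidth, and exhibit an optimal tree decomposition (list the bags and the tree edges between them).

Treewidth 1.
One such decomposition:
Bags: B1 = {1, 2}  B2 = {0, 2}  B3 = {1, 3}
Tree: B1–B2, B1–B3

The largest bag has 2 vertices, giving width 1; this decomposition certifies tw(G) ≤ 1. Since G has at least one edge (e.g. 2–1), it is not an edgeless graph, so tw(G) ≥ 1. The upper and lower bounds meet at 1, so that is the treewidth.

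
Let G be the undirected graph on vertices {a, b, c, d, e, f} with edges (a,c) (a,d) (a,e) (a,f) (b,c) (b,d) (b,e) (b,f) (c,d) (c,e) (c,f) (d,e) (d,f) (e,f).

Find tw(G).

A width-4 tree decomposition is:
Bags: B1 = {a, c, d, e, f}  B2 = {b, c, d, e, f}
Tree: B1–B2
The largest bag has 5 vertices, giving width 4; this decomposition certifies tw(G) ≤ 4. On the other hand G contains the 5-clique {a, c, d, e, f}. A clique must lie in a single bag of any decomposition, so no decomposition can have width below 4. Combining the bounds, tw(G) = 4.

4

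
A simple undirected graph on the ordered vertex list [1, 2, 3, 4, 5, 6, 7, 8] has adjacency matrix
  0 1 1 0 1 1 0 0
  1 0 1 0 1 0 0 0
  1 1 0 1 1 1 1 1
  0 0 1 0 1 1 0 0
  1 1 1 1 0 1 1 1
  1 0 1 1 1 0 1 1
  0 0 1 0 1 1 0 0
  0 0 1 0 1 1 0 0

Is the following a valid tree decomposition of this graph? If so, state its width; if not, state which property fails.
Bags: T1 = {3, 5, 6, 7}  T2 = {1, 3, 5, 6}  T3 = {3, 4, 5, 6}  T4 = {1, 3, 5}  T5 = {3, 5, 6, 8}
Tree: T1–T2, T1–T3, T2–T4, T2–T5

A tree decomposition must satisfy three properties: every vertex lies in some bag; for every edge, both endpoints lie together in some bag; and for every vertex, the bags containing it form a connected subtree. Here vertex 2 appears in no bag, so the decomposition is invalid.

No — vertex 2 appears in no bag.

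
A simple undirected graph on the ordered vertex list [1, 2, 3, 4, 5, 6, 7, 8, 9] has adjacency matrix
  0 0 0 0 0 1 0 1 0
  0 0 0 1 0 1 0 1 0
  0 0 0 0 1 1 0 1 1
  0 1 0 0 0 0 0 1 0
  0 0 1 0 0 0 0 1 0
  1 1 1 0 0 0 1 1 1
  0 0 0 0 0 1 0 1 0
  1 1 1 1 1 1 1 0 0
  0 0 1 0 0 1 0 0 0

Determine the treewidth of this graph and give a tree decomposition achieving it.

Every bag has size at most 3, so the width is 3 − 1 = 2 and tw(G) ≤ 2. On the other hand G contains the 3-clique {2, 4, 8}. A clique must lie in a single bag of any decomposition, so no decomposition can have width below 2. Hence tw(G) = 2 exactly.

Treewidth 2.
Bags: B1 = {2, 6, 8}  B2 = {3, 6, 8}  B3 = {6, 7, 8}  B4 = {3, 6, 9}  B5 = {3, 5, 8}  B6 = {2, 4, 8}  B7 = {1, 6, 8}
Tree: B1–B2, B1–B3, B2–B4, B2–B5, B1–B6, B3–B7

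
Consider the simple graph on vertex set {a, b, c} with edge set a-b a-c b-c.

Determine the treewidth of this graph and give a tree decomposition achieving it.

Treewidth 2.
One such decomposition:
Bags: B1 = {a, b, c}
Tree: (single bag)

With just one bag of size 3, the width is 3 − 1 = 2, so tw(G) ≤ 2. Conversely, {a, b, c} is a clique of size 3, and the vertices of any clique must share a bag in every tree decomposition; so some bag has ≥ 3 vertices and tw(G) ≥ 2. Therefore the treewidth is 2.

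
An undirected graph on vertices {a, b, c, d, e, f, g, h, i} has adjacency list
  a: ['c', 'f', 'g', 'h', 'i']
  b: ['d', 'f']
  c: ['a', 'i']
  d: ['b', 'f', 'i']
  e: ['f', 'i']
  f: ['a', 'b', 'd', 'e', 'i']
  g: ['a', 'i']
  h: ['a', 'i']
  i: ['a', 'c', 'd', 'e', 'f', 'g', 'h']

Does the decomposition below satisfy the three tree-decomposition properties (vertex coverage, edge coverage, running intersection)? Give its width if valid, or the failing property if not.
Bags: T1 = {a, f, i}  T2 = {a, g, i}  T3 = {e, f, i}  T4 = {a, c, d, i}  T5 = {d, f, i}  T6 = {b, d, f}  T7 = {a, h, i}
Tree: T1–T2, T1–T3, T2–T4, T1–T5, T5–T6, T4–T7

A tree decomposition must satisfy three properties: every vertex lies in some bag; for every edge, both endpoints lie together in some bag; and for every vertex, the bags containing it form a connected subtree. Here bags containing vertex d are not connected in the tree, so the decomposition is invalid.

No — bags containing vertex d are not connected in the tree.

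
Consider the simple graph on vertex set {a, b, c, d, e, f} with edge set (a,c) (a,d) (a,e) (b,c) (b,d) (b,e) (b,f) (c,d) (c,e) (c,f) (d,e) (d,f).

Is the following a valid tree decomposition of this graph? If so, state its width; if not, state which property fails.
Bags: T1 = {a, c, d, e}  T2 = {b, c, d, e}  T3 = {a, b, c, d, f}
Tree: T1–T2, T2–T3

A tree decomposition must satisfy three properties: every vertex lies in some bag; for every edge, both endpoints lie together in some bag; and for every vertex, the bags containing it form a connected subtree. Here bags containing vertex a are not connected in the tree, so the decomposition is invalid.

No — bags containing vertex a are not connected in the tree.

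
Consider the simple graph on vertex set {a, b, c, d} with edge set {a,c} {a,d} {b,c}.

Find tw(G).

A width-1 tree decomposition is:
Bags: B1 = {a, d}  B2 = {a, c}  B3 = {b, c}
Tree: B1–B2, B2–B3
Each bag holds 2 vertices, so the decomposition has width 1, which upper-bounds the treewidth. G has an edge, so its treewidth is at least 1. Hence tw(G) = 1 exactly.

1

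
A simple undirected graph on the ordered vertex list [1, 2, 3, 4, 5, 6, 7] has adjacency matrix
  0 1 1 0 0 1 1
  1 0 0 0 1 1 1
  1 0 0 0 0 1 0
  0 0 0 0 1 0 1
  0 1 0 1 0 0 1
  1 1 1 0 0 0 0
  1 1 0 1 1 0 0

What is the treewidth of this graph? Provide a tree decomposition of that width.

The largest bag has 3 vertices, giving width 2; this decomposition certifies tw(G) ≤ 2. On the other hand G contains the 3-clique {1, 2, 6}. A clique must lie in a single bag of any decomposition, so no decomposition can have width below 2. Hence tw(G) = 2 exactly.

Treewidth 2.
One such decomposition:
Bags: B1 = {1, 2, 7}  B2 = {2, 5, 7}  B3 = {4, 5, 7}  B4 = {1, 2, 6}  B5 = {1, 3, 6}
Tree: B1–B2, B2–B3, B1–B4, B4–B5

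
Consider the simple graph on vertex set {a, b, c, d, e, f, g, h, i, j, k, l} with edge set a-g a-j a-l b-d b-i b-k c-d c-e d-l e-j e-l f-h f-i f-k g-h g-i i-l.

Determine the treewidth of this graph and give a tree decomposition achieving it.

Each bag holds 4 vertices, so the decomposition has width 3, which upper-bounds the treewidth. For the lower bound: the 4 vertex sets {f,h,k}, {g}, {i}, {a,b,d,l} are disjoint, each induces a connected subgraph, and every pair is joined by at least one edge of G. Contracting each set to a single vertex therefore yields K_{4} as a minor, and since treewidth is minor-monotone, tw(G) ≥ tw(K_{4}) = 3. Combining the bounds, tw(G) = 3.

Treewidth 3.
One such decomposition:
Bags: B1 = {f, g, h, k}  B2 = {f, g, i, k}  B3 = {b, g, i, k}  B4 = {a, b, g, i}  B5 = {a, b, i, l}  B6 = {a, b, d, l}  B7 = {a, d, j, l}  B8 = {d, e, j, l}  B9 = {c, d, e, j}
Tree: B1–B2, B2–B3, B3–B4, B4–B5, B5–B6, B6–B7, B7–B8, B8–B9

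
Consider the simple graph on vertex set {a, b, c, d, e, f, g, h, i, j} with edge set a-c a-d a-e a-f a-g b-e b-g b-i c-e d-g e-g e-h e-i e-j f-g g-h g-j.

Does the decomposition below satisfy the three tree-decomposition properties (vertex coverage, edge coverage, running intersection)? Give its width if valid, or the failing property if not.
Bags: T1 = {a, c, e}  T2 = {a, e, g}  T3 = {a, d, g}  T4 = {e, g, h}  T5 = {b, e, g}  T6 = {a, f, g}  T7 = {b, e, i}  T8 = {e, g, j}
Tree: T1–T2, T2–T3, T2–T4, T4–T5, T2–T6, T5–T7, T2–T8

Vertex coverage: the bags together contain {a, b, c, d, e, f, g, h, i, j}, the full vertex set. Edge coverage: each edge of G has both endpoints in at least one bag. Running intersection: for every vertex, the bags containing it form a connected subtree. All three properties hold, so this is a valid tree decomposition of width max|bag| − 1 = 2, and hence tw(G) ≤ 2.

Yes; width 2.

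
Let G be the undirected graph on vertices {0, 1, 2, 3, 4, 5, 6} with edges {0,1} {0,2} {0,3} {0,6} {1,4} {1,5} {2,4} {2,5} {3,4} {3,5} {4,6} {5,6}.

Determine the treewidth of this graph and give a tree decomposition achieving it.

Treewidth 3.
Bags: B1 = {0, 2, 4, 5}  B2 = {0, 1, 4, 5}  B3 = {0, 3, 4, 5}  B4 = {0, 4, 5, 6}
Tree: B1–B2, B2–B3, B3–B4

Every bag has size at most 4, so the width is 4 − 1 = 3 and tw(G) ≤ 3. For the lower bound: the 4 vertex sets {2,4}, {1,5}, {0}, {3} are disjoint, each induces a connected subgraph, and every pair is joined by at least one edge of G. Contracting each set to a single vertex therefore yields K_{4} as a minor, and since treewidth is minor-monotone, tw(G) ≥ tw(K_{4}) = 3. Hence tw(G) = 3 exactly.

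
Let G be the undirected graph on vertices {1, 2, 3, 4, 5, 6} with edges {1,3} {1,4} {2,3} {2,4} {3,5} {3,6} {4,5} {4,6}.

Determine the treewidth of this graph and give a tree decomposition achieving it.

Treewidth 2.
One such decomposition:
Bags: B1 = {2, 3, 4}  B2 = {3, 4, 5}  B3 = {1, 3, 4}  B4 = {3, 4, 6}
Tree: B1–B2, B2–B3, B3–B4

Each bag holds 3 vertices, so the decomposition has width 2, which upper-bounds the treewidth. For the lower bound, G contains the cycle 2–4–5–3–2, so G is not a forest; only forests have treewidth ≤ 1, hence tw(G) ≥ 2. The upper and lower bounds meet at 2, so that is the treewidth.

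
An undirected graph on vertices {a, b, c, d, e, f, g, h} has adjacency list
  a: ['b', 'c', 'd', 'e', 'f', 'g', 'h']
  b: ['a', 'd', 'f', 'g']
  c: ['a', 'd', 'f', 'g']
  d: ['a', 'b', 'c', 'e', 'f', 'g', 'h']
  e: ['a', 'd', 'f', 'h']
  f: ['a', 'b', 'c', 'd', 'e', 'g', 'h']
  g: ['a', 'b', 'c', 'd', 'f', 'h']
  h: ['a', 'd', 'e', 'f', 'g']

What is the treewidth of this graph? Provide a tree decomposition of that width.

The largest bag has 5 vertices, giving width 4; this decomposition certifies tw(G) ≤ 4. Conversely, {a, d, f, g, h} is a clique of size 5, and the vertices of any clique must share a bag in every tree decomposition; so some bag has ≥ 5 vertices and tw(G) ≥ 4. Hence tw(G) = 4 exactly.

Treewidth 4.
Bags: B1 = {a, d, f, g, h}  B2 = {a, b, d, f, g}  B3 = {a, c, d, f, g}  B4 = {a, d, e, f, h}
Tree: B1–B2, B1–B3, B1–B4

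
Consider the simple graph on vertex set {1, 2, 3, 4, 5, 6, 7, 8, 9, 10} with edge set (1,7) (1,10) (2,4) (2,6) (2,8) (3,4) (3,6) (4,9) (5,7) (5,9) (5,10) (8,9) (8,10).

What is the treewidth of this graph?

2

A width-2 tree decomposition is:
Bags: B1 = {1, 5, 7}  B2 = {1, 5, 10}  B3 = {5, 9, 10}  B4 = {8, 9, 10}  B5 = {4, 8, 9}  B6 = {2, 4, 8}  B7 = {2, 3, 4}  B8 = {2, 3, 6}
Tree: B1–B2, B2–B3, B3–B4, B4–B5, B5–B6, B6–B7, B7–B8
Each bag holds 3 vertices, so the decomposition has width 2, which upper-bounds the treewidth. The edges 7–1–10–5–7 form a cycle, so G is not a tree and its treewidth is at least 2. Hence tw(G) = 2 exactly.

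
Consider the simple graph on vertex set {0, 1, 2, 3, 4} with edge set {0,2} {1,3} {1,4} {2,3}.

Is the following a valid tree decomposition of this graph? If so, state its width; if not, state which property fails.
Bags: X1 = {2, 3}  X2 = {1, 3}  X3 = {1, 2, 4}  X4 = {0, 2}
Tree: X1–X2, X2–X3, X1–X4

No — bags containing vertex 2 are not connected in the tree.

A tree decomposition must satisfy three properties: every vertex lies in some bag; for every edge, both endpoints lie together in some bag; and for every vertex, the bags containing it form a connected subtree. Here bags containing vertex 2 are not connected in the tree, so the decomposition is invalid.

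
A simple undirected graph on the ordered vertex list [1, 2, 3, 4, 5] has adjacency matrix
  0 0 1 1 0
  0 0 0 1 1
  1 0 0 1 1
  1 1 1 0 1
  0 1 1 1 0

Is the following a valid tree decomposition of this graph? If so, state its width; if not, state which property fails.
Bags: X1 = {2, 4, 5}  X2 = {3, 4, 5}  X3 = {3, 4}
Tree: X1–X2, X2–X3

No — vertex 1 appears in no bag.

A tree decomposition must satisfy three properties: every vertex lies in some bag; for every edge, both endpoints lie together in some bag; and for every vertex, the bags containing it form a connected subtree. Here vertex 1 appears in no bag, so the decomposition is invalid.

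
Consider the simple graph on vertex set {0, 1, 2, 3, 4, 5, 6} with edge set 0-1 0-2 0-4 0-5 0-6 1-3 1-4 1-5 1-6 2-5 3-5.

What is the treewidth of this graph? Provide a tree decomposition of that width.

Every bag has size at most 3, so the width is 3 − 1 = 2 and tw(G) ≤ 2. Conversely, {0, 1, 4} is a clique of size 3, and the vertices of any clique must share a bag in every tree decomposition; so some bag has ≥ 3 vertices and tw(G) ≥ 2. Hence tw(G) = 2 exactly.

Treewidth 2.
Bags: B1 = {1, 3, 5}  B2 = {0, 1, 5}  B3 = {0, 2, 5}  B4 = {0, 1, 4}  B5 = {0, 1, 6}
Tree: B1–B2, B2–B3, B2–B4, B4–B5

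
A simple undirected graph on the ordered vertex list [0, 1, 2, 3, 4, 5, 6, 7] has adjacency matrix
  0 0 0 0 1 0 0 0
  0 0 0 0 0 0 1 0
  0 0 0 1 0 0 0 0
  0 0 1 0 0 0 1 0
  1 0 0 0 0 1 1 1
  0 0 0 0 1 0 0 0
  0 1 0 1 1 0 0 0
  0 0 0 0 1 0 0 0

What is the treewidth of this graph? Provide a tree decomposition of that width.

Each bag holds 2 vertices, so the decomposition has width 1, which upper-bounds the treewidth. G has an edge, so its treewidth is at least 1. The upper and lower bounds meet at 1, so that is the treewidth.

Treewidth 1.
One optimal decomposition is:
Bags: B1 = {4, 7}  B2 = {0, 4}  B3 = {4, 6}  B4 = {3, 6}  B5 = {1, 6}  B6 = {2, 3}  B7 = {4, 5}
Tree: B1–B2, B1–B3, B3–B4, B3–B5, B4–B6, B1–B7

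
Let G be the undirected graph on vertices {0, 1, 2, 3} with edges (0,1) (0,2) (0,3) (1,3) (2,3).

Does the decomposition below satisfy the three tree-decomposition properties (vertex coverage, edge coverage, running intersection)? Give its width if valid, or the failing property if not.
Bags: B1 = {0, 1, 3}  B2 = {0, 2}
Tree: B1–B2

No — edge (3,2) lies in no bag.

A tree decomposition must satisfy three properties: every vertex lies in some bag; for every edge, both endpoints lie together in some bag; and for every vertex, the bags containing it form a connected subtree. Here edge (3,2) lies in no bag, so the decomposition is invalid.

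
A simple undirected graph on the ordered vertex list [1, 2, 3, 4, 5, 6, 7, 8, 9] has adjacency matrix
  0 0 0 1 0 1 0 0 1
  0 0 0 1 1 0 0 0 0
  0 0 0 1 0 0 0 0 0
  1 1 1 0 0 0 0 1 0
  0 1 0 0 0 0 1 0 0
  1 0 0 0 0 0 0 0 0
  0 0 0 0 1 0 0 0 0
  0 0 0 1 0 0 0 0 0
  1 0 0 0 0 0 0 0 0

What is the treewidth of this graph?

A width-1 tree decomposition is:
Bags: B1 = {1, 6}  B2 = {1, 4}  B3 = {4, 8}  B4 = {2, 4}  B5 = {2, 5}  B6 = {3, 4}  B7 = {5, 7}  B8 = {1, 9}
Tree: B1–B2, B2–B3, B3–B4, B4–B5, B3–B6, B5–B7, B1–B8
Each bag holds 2 vertices, so the decomposition has width 1, which upper-bounds the treewidth. Since G has at least one edge (e.g. 1–6), it is not an edgeless graph, so tw(G) ≥ 1. Therefore the treewidth is 1.

1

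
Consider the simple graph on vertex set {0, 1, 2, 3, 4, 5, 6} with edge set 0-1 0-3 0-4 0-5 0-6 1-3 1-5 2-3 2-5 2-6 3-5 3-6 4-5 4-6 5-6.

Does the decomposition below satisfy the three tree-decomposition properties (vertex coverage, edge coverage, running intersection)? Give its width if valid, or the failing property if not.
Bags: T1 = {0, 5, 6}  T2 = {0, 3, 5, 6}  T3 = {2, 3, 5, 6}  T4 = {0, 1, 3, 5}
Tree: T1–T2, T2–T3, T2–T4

A tree decomposition must satisfy three properties: every vertex lies in some bag; for every edge, both endpoints lie together in some bag; and for every vertex, the bags containing it form a connected subtree. Here vertex 4 appears in no bag, so the decomposition is invalid.

No — vertex 4 appears in no bag.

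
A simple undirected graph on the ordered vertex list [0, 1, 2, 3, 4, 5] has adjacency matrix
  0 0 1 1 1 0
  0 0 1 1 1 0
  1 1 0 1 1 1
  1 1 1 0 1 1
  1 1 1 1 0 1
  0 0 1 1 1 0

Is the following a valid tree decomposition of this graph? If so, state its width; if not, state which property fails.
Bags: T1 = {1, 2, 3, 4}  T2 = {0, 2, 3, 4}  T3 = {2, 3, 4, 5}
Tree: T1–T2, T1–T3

Vertex coverage: the bags together contain {0, 1, 2, 3, 4, 5}, the full vertex set. Edge coverage: each edge of G has both endpoints in at least one bag. Running intersection: for every vertex, the bags containing it form a connected subtree. All three properties hold, so this is a valid tree decomposition of width max|bag| − 1 = 3, and hence tw(G) ≤ 3.

Yes; width 3.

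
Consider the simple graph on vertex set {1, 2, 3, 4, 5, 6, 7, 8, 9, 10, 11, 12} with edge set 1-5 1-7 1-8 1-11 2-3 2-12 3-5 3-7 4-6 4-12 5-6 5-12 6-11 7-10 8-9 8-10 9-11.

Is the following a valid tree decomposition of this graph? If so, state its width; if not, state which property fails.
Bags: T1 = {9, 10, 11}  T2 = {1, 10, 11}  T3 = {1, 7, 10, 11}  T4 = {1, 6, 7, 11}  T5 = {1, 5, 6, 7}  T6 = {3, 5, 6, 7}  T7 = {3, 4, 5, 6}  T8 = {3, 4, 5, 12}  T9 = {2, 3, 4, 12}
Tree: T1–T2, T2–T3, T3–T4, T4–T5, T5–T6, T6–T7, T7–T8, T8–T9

No — vertex 8 appears in no bag.

A tree decomposition must satisfy three properties: every vertex lies in some bag; for every edge, both endpoints lie together in some bag; and for every vertex, the bags containing it form a connected subtree. Here vertex 8 appears in no bag, so the decomposition is invalid.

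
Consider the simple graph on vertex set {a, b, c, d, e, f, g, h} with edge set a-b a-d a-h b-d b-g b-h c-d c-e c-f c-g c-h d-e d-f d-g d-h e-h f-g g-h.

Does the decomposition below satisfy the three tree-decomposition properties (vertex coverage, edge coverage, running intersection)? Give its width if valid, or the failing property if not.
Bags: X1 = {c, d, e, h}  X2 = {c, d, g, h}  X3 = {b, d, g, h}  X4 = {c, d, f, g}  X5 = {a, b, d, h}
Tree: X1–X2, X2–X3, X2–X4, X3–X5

Yes; width 3.

Checking the three conditions: (i) the bags cover all of {a, b, c, d, e, f, g, h}; (ii) for each edge, some bag contains both endpoints; (iii) the bags containing any fixed vertex form a subtree. All hold, so the decomposition is valid with width 4 − 1 = 3.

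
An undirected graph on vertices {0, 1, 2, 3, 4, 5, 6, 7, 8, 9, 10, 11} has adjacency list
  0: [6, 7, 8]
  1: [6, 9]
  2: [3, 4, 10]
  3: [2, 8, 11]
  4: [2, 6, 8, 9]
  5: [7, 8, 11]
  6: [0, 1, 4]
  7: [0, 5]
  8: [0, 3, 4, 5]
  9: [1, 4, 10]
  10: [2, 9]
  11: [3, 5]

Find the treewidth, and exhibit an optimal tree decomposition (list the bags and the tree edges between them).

Treewidth 3.
One optimal decomposition is:
Bags: B1 = {0, 5, 7, 11}  B2 = {0, 5, 8, 11}  B3 = {0, 3, 8, 11}  B4 = {0, 3, 6, 8}  B5 = {3, 4, 6, 8}  B6 = {2, 3, 4, 6}  B7 = {1, 2, 4, 6}  B8 = {1, 2, 4, 9}  B9 = {1, 2, 9, 10}
Tree: B1–B2, B2–B3, B3–B4, B4–B5, B5–B6, B6–B7, B7–B8, B8–B9

Every bag has size at most 4, so the width is 4 − 1 = 3 and tw(G) ≤ 3. For the lower bound: the 4 vertex sets {5,7,11}, {0}, {8}, {2,3,4,6} are disjoint, each induces a connected subgraph, and every pair is joined by at least one edge of G. Contracting each set to a single vertex therefore yields K_{4} as a minor, and since treewidth is minor-monotone, tw(G) ≥ tw(K_{4}) = 3. Hence tw(G) = 3 exactly.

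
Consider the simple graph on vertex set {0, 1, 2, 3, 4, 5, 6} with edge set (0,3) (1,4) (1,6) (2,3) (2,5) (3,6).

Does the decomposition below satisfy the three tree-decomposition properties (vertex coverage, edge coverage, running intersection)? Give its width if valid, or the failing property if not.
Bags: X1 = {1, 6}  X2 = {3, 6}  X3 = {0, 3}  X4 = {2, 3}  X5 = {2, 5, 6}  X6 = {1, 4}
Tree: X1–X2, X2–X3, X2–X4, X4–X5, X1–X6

A tree decomposition must satisfy three properties: every vertex lies in some bag; for every edge, both endpoints lie together in some bag; and for every vertex, the bags containing it form a connected subtree. Here bags containing vertex 6 are not connected in the tree, so the decomposition is invalid.

No — bags containing vertex 6 are not connected in the tree.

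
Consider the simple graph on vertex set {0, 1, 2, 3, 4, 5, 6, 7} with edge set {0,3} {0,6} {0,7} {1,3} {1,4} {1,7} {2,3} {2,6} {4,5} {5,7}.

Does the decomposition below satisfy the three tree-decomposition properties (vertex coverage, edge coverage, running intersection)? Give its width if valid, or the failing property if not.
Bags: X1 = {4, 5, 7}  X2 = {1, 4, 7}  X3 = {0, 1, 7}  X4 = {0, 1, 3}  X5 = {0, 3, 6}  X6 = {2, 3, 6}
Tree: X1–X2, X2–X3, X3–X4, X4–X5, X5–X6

Yes; width 2.

Vertex coverage: the bags together contain {0, 1, 2, 3, 4, 5, 6, 7}, the full vertex set. Edge coverage: each edge of G has both endpoints in at least one bag. Running intersection: for every vertex, the bags containing it form a connected subtree. All three properties hold, so this is a valid tree decomposition of width max|bag| − 1 = 2, and hence tw(G) ≤ 2.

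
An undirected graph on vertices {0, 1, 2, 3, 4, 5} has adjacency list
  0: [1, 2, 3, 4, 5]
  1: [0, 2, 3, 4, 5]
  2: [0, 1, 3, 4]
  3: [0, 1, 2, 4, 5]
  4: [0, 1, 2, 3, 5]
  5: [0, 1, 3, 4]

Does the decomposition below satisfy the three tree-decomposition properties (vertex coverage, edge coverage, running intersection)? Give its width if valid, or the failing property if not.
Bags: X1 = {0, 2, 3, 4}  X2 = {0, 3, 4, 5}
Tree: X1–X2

No — vertex 1 appears in no bag.

A tree decomposition must satisfy three properties: every vertex lies in some bag; for every edge, both endpoints lie together in some bag; and for every vertex, the bags containing it form a connected subtree. Here vertex 1 appears in no bag, so the decomposition is invalid.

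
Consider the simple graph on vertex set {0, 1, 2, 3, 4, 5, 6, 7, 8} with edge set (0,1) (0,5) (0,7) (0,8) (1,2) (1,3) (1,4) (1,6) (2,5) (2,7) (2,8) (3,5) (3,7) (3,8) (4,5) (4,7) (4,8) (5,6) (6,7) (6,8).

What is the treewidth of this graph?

A width-4 tree decomposition is:
Bags: B1 = {1, 3, 5, 7, 8}  B2 = {1, 4, 5, 7, 8}  B3 = {0, 1, 5, 7, 8}  B4 = {1, 2, 5, 7, 8}  B5 = {1, 5, 6, 7, 8}
Tree: B1–B2, B2–B3, B3–B4, B4–B5
The largest bag has 5 vertices, giving width 4; this decomposition certifies tw(G) ≤ 4. For the lower bound: the 5 vertex sets {3,5}, {4,8}, {0,7}, {1}, {2} are disjoint, each induces a connected subgraph, and every pair is joined by at least one edge of G. Contracting each set to a single vertex therefore yields K_{5} as a minor, and since treewidth is minor-monotone, tw(G) ≥ tw(K_{5}) = 4. Therefore the treewidth is 4.

4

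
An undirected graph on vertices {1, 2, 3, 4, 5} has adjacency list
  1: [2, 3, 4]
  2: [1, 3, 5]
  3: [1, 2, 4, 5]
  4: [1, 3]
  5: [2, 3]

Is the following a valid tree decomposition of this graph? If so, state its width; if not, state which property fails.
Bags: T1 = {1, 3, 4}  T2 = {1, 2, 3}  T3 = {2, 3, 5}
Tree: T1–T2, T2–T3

Checking the three conditions: (i) the bags cover all of {1, 2, 3, 4, 5}; (ii) for each edge, some bag contains both endpoints; (iii) the bags containing any fixed vertex form a subtree. All hold, so the decomposition is valid with width 3 − 1 = 2.

Yes; width 2.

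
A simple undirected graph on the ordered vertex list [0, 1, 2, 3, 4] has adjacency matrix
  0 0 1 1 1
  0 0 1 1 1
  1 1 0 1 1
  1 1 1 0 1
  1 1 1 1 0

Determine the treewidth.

3

A width-3 tree decomposition is:
Bags: B1 = {0, 2, 3, 4}  B2 = {1, 2, 3, 4}
Tree: B1–B2
Each bag holds 4 vertices, so the decomposition has width 3, which upper-bounds the treewidth. Conversely, {0, 2, 3, 4} is a clique of size 4, and the vertices of any clique must share a bag in every tree decomposition; so some bag has ≥ 4 vertices and tw(G) ≥ 3. Therefore the treewidth is 3.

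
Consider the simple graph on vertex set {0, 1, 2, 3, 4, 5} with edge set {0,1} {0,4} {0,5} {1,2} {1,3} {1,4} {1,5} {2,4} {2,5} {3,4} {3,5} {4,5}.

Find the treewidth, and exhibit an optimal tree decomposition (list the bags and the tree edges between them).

Treewidth 3.
One optimal decomposition is:
Bags: B1 = {1, 2, 4, 5}  B2 = {0, 1, 4, 5}  B3 = {1, 3, 4, 5}
Tree: B1–B2, B1–B3

Each bag holds 4 vertices, so the decomposition has width 3, which upper-bounds the treewidth. For the lower bound, the 4 vertices {0, 1, 4, 5} are pairwise adjacent, and any tree decomposition puts a clique entirely inside one bag — forcing width ≥ 3. Combining the bounds, tw(G) = 3.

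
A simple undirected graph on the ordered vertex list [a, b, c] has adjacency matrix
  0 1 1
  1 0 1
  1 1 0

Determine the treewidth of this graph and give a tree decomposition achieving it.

Treewidth 2.
Bags: B1 = {a, b, c}
Tree: (single bag)

With just one bag of size 3, the width is 3 − 1 = 2, so tw(G) ≤ 2. On the other hand G contains the 3-clique {a, b, c}. A clique must lie in a single bag of any decomposition, so no decomposition can have width below 2. The upper and lower bounds meet at 2, so that is the treewidth.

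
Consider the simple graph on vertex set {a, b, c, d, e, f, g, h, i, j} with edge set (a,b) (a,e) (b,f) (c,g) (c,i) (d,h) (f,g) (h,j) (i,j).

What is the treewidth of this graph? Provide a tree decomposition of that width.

The largest bag has 2 vertices, giving width 1; this decomposition certifies tw(G) ≤ 1. Any graph with an edge has treewidth ≥ 1, and G has the edge d–h. Combining the bounds, tw(G) = 1.

Treewidth 1.
One such decomposition:
Bags: B1 = {d, h}  B2 = {h, j}  B3 = {i, j}  B4 = {c, i}  B5 = {c, g}  B6 = {f, g}  B7 = {b, f}  B8 = {a, b}  B9 = {a, e}
Tree: B1–B2, B2–B3, B3–B4, B4–B5, B5–B6, B6–B7, B7–B8, B8–B9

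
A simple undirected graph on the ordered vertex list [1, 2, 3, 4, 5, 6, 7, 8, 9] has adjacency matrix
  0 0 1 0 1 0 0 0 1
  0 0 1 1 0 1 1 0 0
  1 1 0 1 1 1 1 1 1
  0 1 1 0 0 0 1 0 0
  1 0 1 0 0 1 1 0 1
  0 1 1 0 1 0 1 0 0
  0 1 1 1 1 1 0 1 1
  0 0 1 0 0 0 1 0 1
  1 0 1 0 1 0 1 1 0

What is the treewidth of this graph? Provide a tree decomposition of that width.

Every bag has size at most 4, so the width is 4 − 1 = 3 and tw(G) ≤ 3. For the lower bound, the 4 vertices {1, 3, 5, 9} are pairwise adjacent, and any tree decomposition puts a clique entirely inside one bag — forcing width ≥ 3. Hence tw(G) = 3 exactly.

Treewidth 3.
Bags: B1 = {2, 3, 6, 7}  B2 = {3, 5, 6, 7}  B3 = {3, 5, 7, 9}  B4 = {1, 3, 5, 9}  B5 = {2, 3, 4, 7}  B6 = {3, 7, 8, 9}
Tree: B1–B2, B2–B3, B3–B4, B1–B5, B3–B6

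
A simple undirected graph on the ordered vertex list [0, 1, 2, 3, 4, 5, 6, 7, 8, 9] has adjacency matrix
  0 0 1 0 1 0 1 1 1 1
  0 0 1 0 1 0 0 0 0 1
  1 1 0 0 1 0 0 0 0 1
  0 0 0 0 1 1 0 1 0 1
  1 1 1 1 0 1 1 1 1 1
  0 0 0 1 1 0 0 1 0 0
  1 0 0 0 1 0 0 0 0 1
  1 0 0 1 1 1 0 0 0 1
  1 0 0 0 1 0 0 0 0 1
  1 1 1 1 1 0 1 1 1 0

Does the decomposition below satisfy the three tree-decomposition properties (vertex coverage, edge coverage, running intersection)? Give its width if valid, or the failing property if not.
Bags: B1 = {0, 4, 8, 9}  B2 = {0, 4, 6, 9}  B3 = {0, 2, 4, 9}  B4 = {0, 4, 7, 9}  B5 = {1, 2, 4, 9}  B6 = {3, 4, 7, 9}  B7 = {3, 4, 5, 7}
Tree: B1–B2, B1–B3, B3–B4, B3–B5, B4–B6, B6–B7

Vertex coverage: the bags together contain {0, 1, 2, 3, 4, 5, 6, 7, 8, 9}, the full vertex set. Edge coverage: each edge of G has both endpoints in at least one bag. Running intersection: for every vertex, the bags containing it form a connected subtree. All three properties hold, so this is a valid tree decomposition of width max|bag| − 1 = 3, and hence tw(G) ≤ 3.

Yes; width 3.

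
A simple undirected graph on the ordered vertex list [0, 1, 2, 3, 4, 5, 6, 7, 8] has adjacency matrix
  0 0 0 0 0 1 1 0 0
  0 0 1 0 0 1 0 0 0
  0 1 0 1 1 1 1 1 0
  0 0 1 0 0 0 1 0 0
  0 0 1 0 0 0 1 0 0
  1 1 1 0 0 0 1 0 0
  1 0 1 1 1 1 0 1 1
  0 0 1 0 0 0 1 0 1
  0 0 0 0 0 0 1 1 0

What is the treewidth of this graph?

A width-2 tree decomposition is:
Bags: B1 = {2, 6, 7}  B2 = {2, 5, 6}  B3 = {2, 3, 6}  B4 = {0, 5, 6}  B5 = {6, 7, 8}  B6 = {2, 4, 6}  B7 = {1, 2, 5}
Tree: B1–B2, B2–B3, B2–B4, B1–B5, B2–B6, B2–B7
The largest bag has 3 vertices, giving width 2; this decomposition certifies tw(G) ≤ 2. For the lower bound, the 3 vertices {1, 2, 5} are pairwise adjacent, and any tree decomposition puts a clique entirely inside one bag — forcing width ≥ 2. The upper and lower bounds meet at 2, so that is the treewidth.

2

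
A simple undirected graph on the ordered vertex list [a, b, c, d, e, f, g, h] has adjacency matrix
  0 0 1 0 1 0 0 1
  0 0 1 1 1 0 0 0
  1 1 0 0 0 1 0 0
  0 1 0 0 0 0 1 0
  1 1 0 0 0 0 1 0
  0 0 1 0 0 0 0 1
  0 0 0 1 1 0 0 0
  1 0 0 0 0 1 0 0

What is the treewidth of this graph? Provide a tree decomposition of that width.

Treewidth 2.
Bags: B1 = {b, d, g}  B2 = {b, e, g}  B3 = {b, c, e}  B4 = {a, c, e}  B5 = {a, c, f}  B6 = {a, f, h}
Tree: B1–B2, B2–B3, B3–B4, B4–B5, B5–B6

Each bag holds 3 vertices, so the decomposition has width 2, which upper-bounds the treewidth. For the lower bound, G contains the cycle d–g–e–b–d, so G is not a forest; only forests have treewidth ≤ 1, hence tw(G) ≥ 2. The upper and lower bounds meet at 2, so that is the treewidth.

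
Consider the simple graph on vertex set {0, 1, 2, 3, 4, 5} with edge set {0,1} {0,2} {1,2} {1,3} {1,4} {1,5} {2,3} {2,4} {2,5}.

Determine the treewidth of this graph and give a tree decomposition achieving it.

The largest bag has 3 vertices, giving width 2; this decomposition certifies tw(G) ≤ 2. Conversely, {0, 1, 2} is a clique of size 3, and the vertices of any clique must share a bag in every tree decomposition; so some bag has ≥ 3 vertices and tw(G) ≥ 2. The upper and lower bounds meet at 2, so that is the treewidth.

Treewidth 2.
One such decomposition:
Bags: B1 = {1, 2, 5}  B2 = {1, 2, 4}  B3 = {0, 1, 2}  B4 = {1, 2, 3}
Tree: B1–B2, B2–B3, B2–B4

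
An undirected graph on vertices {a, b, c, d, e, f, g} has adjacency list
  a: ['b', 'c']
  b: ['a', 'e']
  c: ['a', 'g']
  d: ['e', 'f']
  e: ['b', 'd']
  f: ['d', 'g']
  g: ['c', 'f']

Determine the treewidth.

A width-2 tree decomposition is:
Bags: B1 = {a, c, g}  B2 = {a, b, g}  B3 = {b, e, g}  B4 = {d, e, g}  B5 = {d, f, g}
Tree: B1–B2, B2–B3, B3–B4, B4–B5
Each bag holds 3 vertices, so the decomposition has width 2, which upper-bounds the treewidth. The edges g–c–a–b–e–d–f–g form a cycle, so G is not a tree and its treewidth is at least 2. Therefore the treewidth is 2.

2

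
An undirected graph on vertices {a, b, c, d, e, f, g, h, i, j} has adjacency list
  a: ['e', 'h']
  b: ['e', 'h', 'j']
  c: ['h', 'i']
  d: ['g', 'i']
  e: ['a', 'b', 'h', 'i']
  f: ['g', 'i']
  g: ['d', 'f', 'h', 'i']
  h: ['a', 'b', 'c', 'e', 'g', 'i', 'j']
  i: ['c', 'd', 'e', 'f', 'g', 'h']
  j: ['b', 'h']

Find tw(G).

A width-2 tree decomposition is:
Bags: B1 = {e, h, i}  B2 = {g, h, i}  B3 = {c, h, i}  B4 = {b, e, h}  B5 = {b, h, j}  B6 = {a, e, h}  B7 = {d, g, i}  B8 = {f, g, i}
Tree: B1–B2, B2–B3, B1–B4, B4–B5, B4–B6, B2–B7, B7–B8
Each bag holds 3 vertices, so the decomposition has width 2, which upper-bounds the treewidth. Conversely, {d, g, i} is a clique of size 3, and the vertices of any clique must share a bag in every tree decomposition; so some bag has ≥ 3 vertices and tw(G) ≥ 2. Combining the bounds, tw(G) = 2.

2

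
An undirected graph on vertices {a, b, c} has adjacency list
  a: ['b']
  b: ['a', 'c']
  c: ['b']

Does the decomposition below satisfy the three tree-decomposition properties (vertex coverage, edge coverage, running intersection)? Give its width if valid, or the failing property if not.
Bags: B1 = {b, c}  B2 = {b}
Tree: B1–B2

A tree decomposition must satisfy three properties: every vertex lies in some bag; for every edge, both endpoints lie together in some bag; and for every vertex, the bags containing it form a connected subtree. Here vertex a appears in no bag, so the decomposition is invalid.

No — vertex a appears in no bag.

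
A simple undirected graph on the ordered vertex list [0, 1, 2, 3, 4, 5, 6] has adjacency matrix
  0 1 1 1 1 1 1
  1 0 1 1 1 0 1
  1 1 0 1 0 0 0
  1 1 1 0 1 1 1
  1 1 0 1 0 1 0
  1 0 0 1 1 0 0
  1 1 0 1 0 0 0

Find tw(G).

A width-3 tree decomposition is:
Bags: B1 = {0, 1, 3, 4}  B2 = {0, 1, 2, 3}  B3 = {0, 1, 3, 6}  B4 = {0, 3, 4, 5}
Tree: B1–B2, B1–B3, B1–B4
The largest bag has 4 vertices, giving width 3; this decomposition certifies tw(G) ≤ 3. Conversely, {0, 1, 2, 3} is a clique of size 4, and the vertices of any clique must share a bag in every tree decomposition; so some bag has ≥ 4 vertices and tw(G) ≥ 3. Therefore the treewidth is 3.

3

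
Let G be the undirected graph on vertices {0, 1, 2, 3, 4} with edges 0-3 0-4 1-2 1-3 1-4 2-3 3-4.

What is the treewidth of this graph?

A width-2 tree decomposition is:
Bags: B1 = {1, 3, 4}  B2 = {0, 3, 4}  B3 = {1, 2, 3}
Tree: B1–B2, B1–B3
The largest bag has 3 vertices, giving width 2; this decomposition certifies tw(G) ≤ 2. On the other hand G contains the 3-clique {0, 3, 4}. A clique must lie in a single bag of any decomposition, so no decomposition can have width below 2. Therefore the treewidth is 2.

2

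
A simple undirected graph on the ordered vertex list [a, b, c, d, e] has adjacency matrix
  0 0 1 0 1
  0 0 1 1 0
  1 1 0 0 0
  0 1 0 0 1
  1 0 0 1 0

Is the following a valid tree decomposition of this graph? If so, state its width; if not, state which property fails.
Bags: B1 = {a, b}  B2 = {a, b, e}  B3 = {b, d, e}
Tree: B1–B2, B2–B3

No — vertex c appears in no bag.

A tree decomposition must satisfy three properties: every vertex lies in some bag; for every edge, both endpoints lie together in some bag; and for every vertex, the bags containing it form a connected subtree. Here vertex c appears in no bag, so the decomposition is invalid.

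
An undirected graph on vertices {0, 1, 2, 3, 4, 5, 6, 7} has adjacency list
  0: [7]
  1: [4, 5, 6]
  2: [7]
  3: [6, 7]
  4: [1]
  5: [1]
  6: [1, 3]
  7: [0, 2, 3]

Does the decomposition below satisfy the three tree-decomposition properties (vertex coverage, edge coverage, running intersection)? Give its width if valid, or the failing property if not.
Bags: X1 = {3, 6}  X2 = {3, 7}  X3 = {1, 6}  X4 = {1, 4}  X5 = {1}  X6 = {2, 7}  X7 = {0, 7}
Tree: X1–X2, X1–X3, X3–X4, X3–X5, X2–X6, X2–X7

A tree decomposition must satisfy three properties: every vertex lies in some bag; for every edge, both endpoints lie together in some bag; and for every vertex, the bags containing it form a connected subtree. Here vertex 5 appears in no bag, so the decomposition is invalid.

No — vertex 5 appears in no bag.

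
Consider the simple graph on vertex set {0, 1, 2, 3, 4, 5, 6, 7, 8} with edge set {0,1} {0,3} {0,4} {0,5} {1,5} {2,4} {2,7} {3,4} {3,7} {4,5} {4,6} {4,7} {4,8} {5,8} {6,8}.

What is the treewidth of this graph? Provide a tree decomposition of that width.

Treewidth 2.
One such decomposition:
Bags: B1 = {0, 4, 5}  B2 = {0, 3, 4}  B3 = {3, 4, 7}  B4 = {4, 5, 8}  B5 = {0, 1, 5}  B6 = {2, 4, 7}  B7 = {4, 6, 8}
Tree: B1–B2, B2–B3, B1–B4, B1–B5, B3–B6, B4–B7

Each bag holds 3 vertices, so the decomposition has width 2, which upper-bounds the treewidth. For the lower bound, the 3 vertices {0, 1, 5} are pairwise adjacent, and any tree decomposition puts a clique entirely inside one bag — forcing width ≥ 2. Therefore the treewidth is 2.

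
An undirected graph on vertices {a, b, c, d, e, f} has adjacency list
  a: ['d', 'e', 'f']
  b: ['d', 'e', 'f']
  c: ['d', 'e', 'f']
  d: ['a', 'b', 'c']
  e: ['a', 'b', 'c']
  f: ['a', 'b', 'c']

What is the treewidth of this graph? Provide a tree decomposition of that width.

The largest bag has 4 vertices, giving width 3; this decomposition certifies tw(G) ≤ 3. For the lower bound: the 4 vertex sets {c,d}, {b,e}, {f}, {a} are disjoint, each induces a connected subgraph, and every pair is joined by at least one edge of G. Contracting each set to a single vertex therefore yields K_{4} as a minor, and since treewidth is minor-monotone, tw(G) ≥ tw(K_{4}) = 3. The upper and lower bounds meet at 3, so that is the treewidth.

Treewidth 3.
Bags: B1 = {c, d, e, f}  B2 = {b, d, e, f}  B3 = {a, d, e, f}
Tree: B1–B2, B2–B3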